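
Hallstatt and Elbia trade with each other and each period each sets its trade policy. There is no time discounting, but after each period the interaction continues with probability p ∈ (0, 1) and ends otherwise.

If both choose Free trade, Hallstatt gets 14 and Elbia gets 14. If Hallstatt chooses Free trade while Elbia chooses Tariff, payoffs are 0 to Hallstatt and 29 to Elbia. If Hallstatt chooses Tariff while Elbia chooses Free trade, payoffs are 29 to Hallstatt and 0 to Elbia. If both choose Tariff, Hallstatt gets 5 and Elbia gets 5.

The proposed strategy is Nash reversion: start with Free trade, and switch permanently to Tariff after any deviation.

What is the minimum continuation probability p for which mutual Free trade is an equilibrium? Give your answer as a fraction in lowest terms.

Expected cooperation value is 14 + p·14 + p²·14 + … = 14/(1−p); deviation gives 29 + p·5/(1−p).
14 ≥ 29(1−p) + 5p ⇒ 24p ≥ 15 ⇒ p ≥ 15/24 = 5/8.

5/8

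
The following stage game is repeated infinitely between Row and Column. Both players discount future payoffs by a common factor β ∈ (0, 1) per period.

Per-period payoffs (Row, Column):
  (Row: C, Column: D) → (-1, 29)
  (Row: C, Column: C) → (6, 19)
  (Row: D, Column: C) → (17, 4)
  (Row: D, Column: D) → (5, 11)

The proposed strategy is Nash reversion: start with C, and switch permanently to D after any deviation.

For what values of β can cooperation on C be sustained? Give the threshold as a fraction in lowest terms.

Row: cooperation gives 6 each period; deviation gives 17 once then 5 forever.
  6/(1−β) ≥ 17 + 5β/(1−β) ⇒ β ≥ 11/12.
Column: cooperation gives 19 each period; deviation gives 29 once then 11 forever.
  β ≥ 10/18 = 5/9.
Both must hold, so the binding constraint is Row's: β ≥ 11/12.

11/12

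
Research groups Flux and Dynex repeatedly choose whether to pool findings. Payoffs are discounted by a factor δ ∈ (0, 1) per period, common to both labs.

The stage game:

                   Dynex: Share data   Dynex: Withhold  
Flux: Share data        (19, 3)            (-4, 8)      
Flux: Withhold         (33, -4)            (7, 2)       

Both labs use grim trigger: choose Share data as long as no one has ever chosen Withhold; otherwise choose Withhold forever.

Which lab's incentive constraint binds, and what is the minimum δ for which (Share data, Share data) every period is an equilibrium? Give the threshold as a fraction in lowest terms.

Flux's threshold: (33−19)/(33−7) = 7/13.
Dynex's threshold: (8−3)/(8−2) = 5/6.
7/13 < 5/6, so Dynex binds and δ* = 5/6.

Dynex; δ ≥ 5/6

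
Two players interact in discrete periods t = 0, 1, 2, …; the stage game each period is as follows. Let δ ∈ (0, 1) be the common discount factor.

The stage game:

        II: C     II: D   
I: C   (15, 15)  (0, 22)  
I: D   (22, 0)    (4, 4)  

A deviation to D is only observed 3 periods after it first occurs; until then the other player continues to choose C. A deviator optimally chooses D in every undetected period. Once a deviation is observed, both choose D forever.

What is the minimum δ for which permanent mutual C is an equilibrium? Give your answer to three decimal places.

The best deviation is to choose D for all 3 undetected periods, earning 22 each, then 4 forever once detected.
Deviation value: 22(1−δ^3)/(1−δ) + 4δ^3/(1−δ); cooperation value: 15/(1−δ).
IC: 15 ≥ 22(1−δ^3) + 4δ^3 = 22 − 18δ^3.
So δ^3 ≥ 7/18, giving δ ≥ (7/18)^(1/3) ≈ 0.730.

0.730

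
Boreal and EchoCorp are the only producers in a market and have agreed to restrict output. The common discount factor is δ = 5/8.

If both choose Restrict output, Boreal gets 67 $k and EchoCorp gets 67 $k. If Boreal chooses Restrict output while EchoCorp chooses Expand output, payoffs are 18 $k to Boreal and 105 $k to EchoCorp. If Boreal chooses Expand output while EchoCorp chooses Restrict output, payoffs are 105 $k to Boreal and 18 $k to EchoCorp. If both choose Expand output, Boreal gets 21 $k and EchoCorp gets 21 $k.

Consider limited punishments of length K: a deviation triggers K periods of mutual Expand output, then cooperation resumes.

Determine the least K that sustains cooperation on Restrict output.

Need Σ_{k=1}^{K} δ^k ≥ (105−67)/(67−21) = 0.8261 at δ = 5/8.
At K = 1 the sum is 0.6250 < 0.8261; at K = 2 it is 1.0156 ≥ 0.8261.
So the minimum punishment length is K = 2.

2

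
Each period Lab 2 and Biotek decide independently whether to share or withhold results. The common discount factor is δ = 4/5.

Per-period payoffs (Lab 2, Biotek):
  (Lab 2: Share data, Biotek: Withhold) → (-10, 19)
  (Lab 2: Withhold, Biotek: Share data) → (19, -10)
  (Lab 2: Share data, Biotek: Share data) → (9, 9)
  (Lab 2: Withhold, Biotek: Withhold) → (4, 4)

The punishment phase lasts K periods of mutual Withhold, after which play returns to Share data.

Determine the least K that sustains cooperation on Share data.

No profitable deviation requires (9−4)(δ+…+δ^K) ≥ 19−9, i.e. δ+…+δ^K ≥ 2 ≈ 2.0000.
With δ = 4/5, the partial sums are K=1: 0.8000, K=2: 1.4400, K=3: 1.9520, K=4: 2.3616.
K = 4 is the first length at which the sum reaches 2.0000.

4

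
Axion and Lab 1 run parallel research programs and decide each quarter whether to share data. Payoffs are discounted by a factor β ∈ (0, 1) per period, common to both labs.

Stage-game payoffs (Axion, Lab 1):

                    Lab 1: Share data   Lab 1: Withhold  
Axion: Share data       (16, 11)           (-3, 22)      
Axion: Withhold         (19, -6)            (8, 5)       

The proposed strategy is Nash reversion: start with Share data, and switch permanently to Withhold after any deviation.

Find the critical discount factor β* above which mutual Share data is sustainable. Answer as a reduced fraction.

11/17

Axion's threshold: (19−16)/(19−8) = 3/11.
Lab 1's threshold: (22−11)/(22−5) = 11/17.
3/11 < 11/17, so Lab 1 binds and β* = 11/17.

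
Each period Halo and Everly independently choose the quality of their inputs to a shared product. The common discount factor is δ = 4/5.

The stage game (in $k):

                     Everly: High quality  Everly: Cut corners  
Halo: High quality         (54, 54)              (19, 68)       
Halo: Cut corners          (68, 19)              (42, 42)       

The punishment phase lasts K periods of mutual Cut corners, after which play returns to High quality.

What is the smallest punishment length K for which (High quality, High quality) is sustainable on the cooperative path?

IC: δ(1−δ^K)/(1−δ) ≥ (68−54)/(54−42) = 7/6.
With δ = 4/5: need 1 − δ^K ≥ 7/6·(1−4/5)/(4/5), i.e. δ^K ≤ 0.7083.
Since (4/5)^1 = 0.8000 and (4/5)^2 = 0.6400, the smallest such K is 2.

2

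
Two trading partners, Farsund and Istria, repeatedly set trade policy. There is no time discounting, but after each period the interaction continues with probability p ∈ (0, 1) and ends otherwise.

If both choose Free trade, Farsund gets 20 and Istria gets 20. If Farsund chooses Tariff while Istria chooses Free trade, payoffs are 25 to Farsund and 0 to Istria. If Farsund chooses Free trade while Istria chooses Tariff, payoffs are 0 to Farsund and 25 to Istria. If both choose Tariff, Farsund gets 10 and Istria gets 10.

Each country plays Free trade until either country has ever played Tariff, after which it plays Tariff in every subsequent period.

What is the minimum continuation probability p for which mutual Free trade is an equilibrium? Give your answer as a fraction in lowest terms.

Expected cooperation value is 20 + p·20 + p²·20 + … = 20/(1−p); deviation gives 25 + p·10/(1−p).
20 ≥ 25(1−p) + 10p ⇒ 15p ≥ 5 ⇒ p ≥ 5/15 = 1/3.

1/3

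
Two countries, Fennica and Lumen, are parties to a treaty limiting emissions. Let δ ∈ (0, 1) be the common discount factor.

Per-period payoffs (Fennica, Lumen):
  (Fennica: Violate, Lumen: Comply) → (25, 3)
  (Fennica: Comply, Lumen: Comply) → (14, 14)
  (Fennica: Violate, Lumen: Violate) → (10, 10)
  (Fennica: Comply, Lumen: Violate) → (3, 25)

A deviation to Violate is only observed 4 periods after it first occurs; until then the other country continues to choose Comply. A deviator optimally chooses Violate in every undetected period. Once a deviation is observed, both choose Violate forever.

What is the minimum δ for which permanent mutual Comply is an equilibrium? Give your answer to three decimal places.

0.925

A deviator earns 25 for 4 periods, then 10 forever; cooperating earns 14 forever. Multiplying the IC by (1−δ):
14 ≥ 25(1−δ^4) + 10δ^4, so 15·δ^4 ≥ 11 and δ^4 ≥ 11/15.
δ ≥ (11/15)^(1/4) ≈ 0.925.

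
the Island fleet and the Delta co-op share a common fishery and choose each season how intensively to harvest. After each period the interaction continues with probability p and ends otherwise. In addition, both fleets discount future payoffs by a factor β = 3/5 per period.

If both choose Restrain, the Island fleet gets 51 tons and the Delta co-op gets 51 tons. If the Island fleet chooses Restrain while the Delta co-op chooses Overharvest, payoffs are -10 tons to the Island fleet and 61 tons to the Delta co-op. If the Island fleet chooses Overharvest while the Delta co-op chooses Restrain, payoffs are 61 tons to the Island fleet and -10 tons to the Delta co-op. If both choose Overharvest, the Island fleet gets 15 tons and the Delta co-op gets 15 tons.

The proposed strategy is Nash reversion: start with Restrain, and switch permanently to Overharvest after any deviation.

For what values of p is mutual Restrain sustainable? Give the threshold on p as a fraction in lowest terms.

With continuation probability p and discount β, the effective per-period discount factor is βp.
Grim-trigger IC: βp ≥ (61−51)/(61−15) = 5/23.
So p ≥ (5/23)/(3/5) = 25/69.

25/69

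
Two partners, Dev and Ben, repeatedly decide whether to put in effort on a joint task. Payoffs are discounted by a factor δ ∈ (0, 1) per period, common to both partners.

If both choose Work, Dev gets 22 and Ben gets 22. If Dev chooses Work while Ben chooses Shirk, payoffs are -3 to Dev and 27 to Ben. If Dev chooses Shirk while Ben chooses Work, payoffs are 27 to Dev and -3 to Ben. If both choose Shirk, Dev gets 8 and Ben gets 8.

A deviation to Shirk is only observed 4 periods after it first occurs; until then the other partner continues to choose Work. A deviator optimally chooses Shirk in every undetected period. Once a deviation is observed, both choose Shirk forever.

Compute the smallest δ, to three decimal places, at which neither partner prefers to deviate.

0.716

Deviating for the 4 undetected periods gains 27−22 = 5 per period over cooperation, then loses 22−8 = 14 per period forever once punishment starts.
Gain: 5(1 + δ + … + δ^3); loss: 14·δ^4/(1−δ).
No profitable deviation ⇔ 5(1−δ^4) ≤ 14·δ^4, i.e. δ^4 ≥ 5/(5+14) = 5/19.
Hence δ ≥ (5/19)^(1/4) ≈ 0.716.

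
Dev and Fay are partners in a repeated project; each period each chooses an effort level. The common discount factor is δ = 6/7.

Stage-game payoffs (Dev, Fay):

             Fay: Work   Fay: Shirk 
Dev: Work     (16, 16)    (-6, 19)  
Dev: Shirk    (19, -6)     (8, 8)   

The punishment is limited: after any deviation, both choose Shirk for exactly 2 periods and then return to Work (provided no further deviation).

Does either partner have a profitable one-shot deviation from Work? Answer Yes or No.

A one-shot deviation gives 19 now, then 8 for 2 periods, then back to 16.
Gain from deviating: (19−16) today; loss: (16−8) in each of the next 2 periods.
No-deviation condition: (16−8)(δ+…+δ^2) ≥ 19−16, i.e. δ+…+δ^2 ≥ 3/8.
At δ = 6/7: δ+…+δ^2 = 1.5918 ≥ 0.3750.
So cooperation is sustainable.

No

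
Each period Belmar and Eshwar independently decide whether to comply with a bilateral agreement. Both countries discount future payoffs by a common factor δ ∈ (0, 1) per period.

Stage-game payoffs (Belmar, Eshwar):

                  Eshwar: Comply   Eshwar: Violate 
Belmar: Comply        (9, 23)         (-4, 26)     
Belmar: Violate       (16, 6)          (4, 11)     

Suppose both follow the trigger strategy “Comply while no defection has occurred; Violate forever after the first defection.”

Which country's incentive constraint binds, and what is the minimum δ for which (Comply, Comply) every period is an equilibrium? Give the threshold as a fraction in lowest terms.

For Belmar: deviation gain 16−9 = 7, per-period punishment loss 9−4 = 5. IC gives δ ≥ 7/12.
For Eshwar: gain 3, loss 12 per period, so δ ≥ 3/15 = 1/5.
The tighter constraint is Belmar's, so cooperation needs δ ≥ 7/12.

Belmar; δ ≥ 7/12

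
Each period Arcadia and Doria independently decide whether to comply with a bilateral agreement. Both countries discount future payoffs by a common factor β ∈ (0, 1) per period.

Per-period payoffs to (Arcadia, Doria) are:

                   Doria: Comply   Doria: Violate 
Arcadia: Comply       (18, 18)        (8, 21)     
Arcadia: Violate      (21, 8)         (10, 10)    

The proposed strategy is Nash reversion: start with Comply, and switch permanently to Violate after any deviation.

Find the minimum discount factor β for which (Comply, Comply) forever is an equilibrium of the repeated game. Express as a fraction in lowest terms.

One-period gain from deviating is 21 − 18 = 3. The loss is 18 − 10 = 8 in every subsequent period, with present value 8·β/(1−β).
Deviation is unprofitable when 8·β/(1−β) ≥ 3, i.e. β/(1−β) ≥ 3/8.
Equivalently β ≥ 3/(3+8) = 3/11.

3/11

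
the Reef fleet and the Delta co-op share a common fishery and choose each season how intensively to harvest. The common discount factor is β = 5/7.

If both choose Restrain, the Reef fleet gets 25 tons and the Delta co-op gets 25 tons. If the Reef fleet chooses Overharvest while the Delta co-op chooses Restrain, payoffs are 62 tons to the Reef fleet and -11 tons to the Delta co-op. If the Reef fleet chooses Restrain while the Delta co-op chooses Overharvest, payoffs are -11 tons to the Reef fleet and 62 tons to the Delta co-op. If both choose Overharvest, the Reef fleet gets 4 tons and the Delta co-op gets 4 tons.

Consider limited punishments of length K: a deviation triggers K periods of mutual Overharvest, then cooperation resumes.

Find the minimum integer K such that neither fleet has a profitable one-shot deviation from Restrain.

4

IC: β(1−β^K)/(1−β) ≥ (62−25)/(25−4) = 37/21.
With β = 5/7: need 1 − β^K ≥ 37/21·(1−5/7)/(5/7), i.e. β^K ≤ 0.2952.
Since (5/7)^3 = 0.3644 and (5/7)^4 = 0.2603, the smallest such K is 4.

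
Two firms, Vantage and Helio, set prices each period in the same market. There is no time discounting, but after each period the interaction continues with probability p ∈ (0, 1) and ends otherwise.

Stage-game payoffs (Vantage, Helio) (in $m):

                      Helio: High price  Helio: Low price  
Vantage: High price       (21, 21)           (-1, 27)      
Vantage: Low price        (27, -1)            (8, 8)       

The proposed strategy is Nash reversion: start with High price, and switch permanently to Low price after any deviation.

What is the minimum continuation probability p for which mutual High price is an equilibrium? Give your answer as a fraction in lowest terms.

With no time discounting, the continuation probability p plays the role of the discount factor.
Grim-trigger IC: 21/(1−p) ≥ 27 + 8p/(1−p) ⇒ p ≥ (27−21)/(27−8) = 6/19.

6/19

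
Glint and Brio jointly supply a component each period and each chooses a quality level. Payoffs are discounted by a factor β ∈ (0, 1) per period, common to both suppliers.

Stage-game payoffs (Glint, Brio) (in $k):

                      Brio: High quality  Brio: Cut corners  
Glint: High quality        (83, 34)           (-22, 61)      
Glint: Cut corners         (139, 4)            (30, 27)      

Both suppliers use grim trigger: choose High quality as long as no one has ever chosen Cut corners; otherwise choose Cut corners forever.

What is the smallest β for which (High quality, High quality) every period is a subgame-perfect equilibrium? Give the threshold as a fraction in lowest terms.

27/34

Glint's threshold: (139−83)/(139−30) = 56/109.
Brio's threshold: (61−34)/(61−27) = 27/34.
56/109 < 27/34, so Brio binds and β* = 27/34.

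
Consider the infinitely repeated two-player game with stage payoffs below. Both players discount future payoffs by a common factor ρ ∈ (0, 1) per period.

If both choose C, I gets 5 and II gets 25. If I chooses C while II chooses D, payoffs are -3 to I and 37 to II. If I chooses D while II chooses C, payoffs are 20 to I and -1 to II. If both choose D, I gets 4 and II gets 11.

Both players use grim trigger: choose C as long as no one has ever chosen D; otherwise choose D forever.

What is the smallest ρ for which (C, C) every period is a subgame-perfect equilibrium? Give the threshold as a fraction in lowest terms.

For I: deviation gain 20−5 = 15, per-period punishment loss 5−4 = 1. IC gives ρ ≥ 15/16.
For II: gain 12, loss 14 per period, so ρ ≥ 12/26 = 6/13.
The tighter constraint is I's, so cooperation needs ρ ≥ 15/16.

15/16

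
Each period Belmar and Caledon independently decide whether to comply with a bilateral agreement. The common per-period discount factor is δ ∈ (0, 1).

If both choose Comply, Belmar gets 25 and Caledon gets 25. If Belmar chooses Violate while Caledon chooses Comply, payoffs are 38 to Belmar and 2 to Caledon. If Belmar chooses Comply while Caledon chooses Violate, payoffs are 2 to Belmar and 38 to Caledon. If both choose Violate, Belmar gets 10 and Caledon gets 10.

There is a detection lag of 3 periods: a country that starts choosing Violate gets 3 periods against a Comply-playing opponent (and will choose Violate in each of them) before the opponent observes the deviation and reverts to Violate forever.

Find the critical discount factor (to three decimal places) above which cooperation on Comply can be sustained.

0.774

Deviating for the 3 undetected periods gains 38−25 = 13 per period over cooperation, then loses 25−10 = 15 per period forever once punishment starts.
Gain: 13(1 + δ + … + δ^2); loss: 15·δ^3/(1−δ).
No profitable deviation ⇔ 13(1−δ^3) ≤ 15·δ^3, i.e. δ^3 ≥ 13/(13+15) = 13/28.
Hence δ ≥ (13/28)^(1/3) ≈ 0.774.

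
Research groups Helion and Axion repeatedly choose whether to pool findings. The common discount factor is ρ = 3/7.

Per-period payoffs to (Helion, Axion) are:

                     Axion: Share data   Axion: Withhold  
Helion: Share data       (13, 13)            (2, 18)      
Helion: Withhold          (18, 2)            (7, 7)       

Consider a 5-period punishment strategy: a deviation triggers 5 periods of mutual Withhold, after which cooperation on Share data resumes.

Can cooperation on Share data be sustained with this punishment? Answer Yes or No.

A one-shot deviation gives 18 now, then 7 for 5 periods, then back to 13.
Gain from deviating: (18−13) today; loss: (13−7) in each of the next 5 periods.
No-deviation condition: (13−7)(ρ+…+ρ^5) ≥ 18−13, i.e. ρ+…+ρ^5 ≥ 5/6.
At ρ = 3/7: ρ+…+ρ^5 = 0.7392 < 0.8333.
So cooperation is not sustainable.

No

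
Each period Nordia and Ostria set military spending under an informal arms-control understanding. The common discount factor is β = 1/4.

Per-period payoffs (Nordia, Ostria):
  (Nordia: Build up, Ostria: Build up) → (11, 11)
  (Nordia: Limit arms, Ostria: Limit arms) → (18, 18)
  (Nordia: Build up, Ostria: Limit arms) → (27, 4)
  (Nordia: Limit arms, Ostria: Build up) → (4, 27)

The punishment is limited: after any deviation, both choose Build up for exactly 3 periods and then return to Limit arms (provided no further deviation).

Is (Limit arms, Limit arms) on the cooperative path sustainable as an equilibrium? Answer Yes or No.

No

A one-shot deviation gives 27 now, then 11 for 3 periods, then back to 18.
Gain from deviating: (27−18) today; loss: (18−11) in each of the next 3 periods.
No-deviation condition: (18−11)(β+…+β^3) ≥ 27−18, i.e. β+…+β^3 ≥ 9/7.
At β = 1/4: β+…+β^3 = 0.3281 < 1.2857.
So cooperation is not sustainable.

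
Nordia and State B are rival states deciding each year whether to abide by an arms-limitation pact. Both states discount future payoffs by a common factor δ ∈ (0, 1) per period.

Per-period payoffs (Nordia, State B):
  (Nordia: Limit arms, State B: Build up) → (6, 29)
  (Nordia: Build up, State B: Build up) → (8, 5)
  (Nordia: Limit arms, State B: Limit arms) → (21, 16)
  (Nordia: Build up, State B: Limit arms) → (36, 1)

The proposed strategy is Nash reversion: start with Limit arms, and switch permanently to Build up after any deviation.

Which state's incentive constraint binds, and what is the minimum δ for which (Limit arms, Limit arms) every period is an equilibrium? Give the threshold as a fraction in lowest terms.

State B; δ ≥ 13/24

Nordia's threshold: (36−21)/(36−8) = 15/28.
State B's threshold: (29−16)/(29−5) = 13/24.
15/28 < 13/24, so State B binds and δ* = 13/24.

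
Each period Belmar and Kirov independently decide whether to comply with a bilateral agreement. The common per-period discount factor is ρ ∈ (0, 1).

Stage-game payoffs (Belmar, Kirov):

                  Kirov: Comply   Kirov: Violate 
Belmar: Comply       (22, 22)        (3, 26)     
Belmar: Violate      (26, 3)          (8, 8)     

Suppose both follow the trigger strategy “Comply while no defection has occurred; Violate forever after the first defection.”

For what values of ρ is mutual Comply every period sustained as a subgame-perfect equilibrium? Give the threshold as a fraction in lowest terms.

2/9

22/(1−ρ) ≥ 26 + 8ρ/(1−ρ)
22 ≥ 26 − 18ρ
ρ ≥ 4/18 = 2/9.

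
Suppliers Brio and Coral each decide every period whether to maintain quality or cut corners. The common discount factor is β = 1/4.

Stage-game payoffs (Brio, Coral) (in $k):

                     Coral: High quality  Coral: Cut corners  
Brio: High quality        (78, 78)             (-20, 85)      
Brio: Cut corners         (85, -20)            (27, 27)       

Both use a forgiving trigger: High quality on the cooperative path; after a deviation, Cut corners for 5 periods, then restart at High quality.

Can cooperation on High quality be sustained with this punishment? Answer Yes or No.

Yes

Comparing payoff streams over the 6 periods until play realigns: cooperate → 78(1+β+…+β^5); deviate → 85 + 27(β+…+β^5).
Cooperation is sustained iff (78−27)(β+…+β^5) ≥ 85−78.
β+…+β^5 = 1/4·(1−(1/4)^5)/(1−1/4) = 0.3330, and (85−78)/(78−27) = 0.1373.
0.3330 ≥ 0.1373, so cooperation is sustainable.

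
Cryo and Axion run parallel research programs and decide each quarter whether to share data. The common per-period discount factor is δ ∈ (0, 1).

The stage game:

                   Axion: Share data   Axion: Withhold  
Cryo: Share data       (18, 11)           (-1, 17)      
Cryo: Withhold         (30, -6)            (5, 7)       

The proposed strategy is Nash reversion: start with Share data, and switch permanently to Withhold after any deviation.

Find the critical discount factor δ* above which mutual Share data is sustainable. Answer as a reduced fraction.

3/5

Cryo's threshold: (30−18)/(30−5) = 12/25.
Axion's threshold: (17−11)/(17−7) = 3/5.
12/25 < 3/5, so Axion binds and δ* = 3/5.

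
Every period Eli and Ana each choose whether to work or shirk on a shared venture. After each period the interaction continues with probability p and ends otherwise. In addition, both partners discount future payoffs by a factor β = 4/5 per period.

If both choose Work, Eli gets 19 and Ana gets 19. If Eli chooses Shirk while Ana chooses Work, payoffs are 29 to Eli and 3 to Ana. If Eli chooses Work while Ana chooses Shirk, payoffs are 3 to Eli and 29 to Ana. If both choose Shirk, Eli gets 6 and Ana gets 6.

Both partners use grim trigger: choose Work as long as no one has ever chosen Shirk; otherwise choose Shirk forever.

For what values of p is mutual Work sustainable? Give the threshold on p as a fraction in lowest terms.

With continuation probability p and discount β, the effective per-period discount factor is βp.
Grim-trigger IC: βp ≥ (29−19)/(29−6) = 10/23.
So p ≥ (10/23)/(4/5) = 25/46.

25/46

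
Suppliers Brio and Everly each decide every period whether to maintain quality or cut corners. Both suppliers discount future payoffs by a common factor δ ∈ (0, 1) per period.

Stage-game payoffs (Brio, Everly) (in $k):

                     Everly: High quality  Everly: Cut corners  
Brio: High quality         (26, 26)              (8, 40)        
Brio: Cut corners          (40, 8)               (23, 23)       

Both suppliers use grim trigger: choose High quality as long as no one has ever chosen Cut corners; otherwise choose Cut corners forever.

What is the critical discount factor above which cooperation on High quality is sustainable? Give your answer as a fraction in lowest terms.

14/17

Under grim trigger the critical discount factor is (T−C)/(T−P) with T = 40, C = 26, P = 23.
δ* = (40−26)/(40−23) = 14/17.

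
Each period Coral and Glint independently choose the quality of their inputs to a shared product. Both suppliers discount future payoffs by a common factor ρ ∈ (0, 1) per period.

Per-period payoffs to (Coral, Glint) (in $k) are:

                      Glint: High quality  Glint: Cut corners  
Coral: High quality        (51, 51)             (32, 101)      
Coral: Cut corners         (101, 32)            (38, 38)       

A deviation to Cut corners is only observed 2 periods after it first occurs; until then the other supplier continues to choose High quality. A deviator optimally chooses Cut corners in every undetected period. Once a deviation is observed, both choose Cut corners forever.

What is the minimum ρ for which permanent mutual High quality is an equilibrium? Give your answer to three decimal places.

0.891

The best deviation is to choose Cut corners for all 2 undetected periods, earning 101 each, then 38 forever once detected.
Deviation value: 101(1−ρ^2)/(1−ρ) + 38ρ^2/(1−ρ); cooperation value: 51/(1−ρ).
IC: 51 ≥ 101(1−ρ^2) + 38ρ^2 = 101 − 63ρ^2.
So ρ^2 ≥ 50/63, giving ρ ≥ (50/63)^(1/2) ≈ 0.891.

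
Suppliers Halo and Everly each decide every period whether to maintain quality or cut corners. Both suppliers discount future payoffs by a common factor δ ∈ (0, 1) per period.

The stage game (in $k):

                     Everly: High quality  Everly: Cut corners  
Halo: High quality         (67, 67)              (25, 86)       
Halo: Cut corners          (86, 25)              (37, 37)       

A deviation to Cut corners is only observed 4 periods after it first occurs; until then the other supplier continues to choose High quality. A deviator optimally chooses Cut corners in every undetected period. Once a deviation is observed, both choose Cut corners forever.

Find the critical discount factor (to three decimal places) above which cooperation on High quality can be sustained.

A deviator earns 86 for 4 periods, then 37 forever; cooperating earns 67 forever. Multiplying the IC by (1−δ):
67 ≥ 86(1−δ^4) + 37δ^4, so 49·δ^4 ≥ 19 and δ^4 ≥ 19/49.
δ ≥ (19/49)^(1/4) ≈ 0.789.

0.789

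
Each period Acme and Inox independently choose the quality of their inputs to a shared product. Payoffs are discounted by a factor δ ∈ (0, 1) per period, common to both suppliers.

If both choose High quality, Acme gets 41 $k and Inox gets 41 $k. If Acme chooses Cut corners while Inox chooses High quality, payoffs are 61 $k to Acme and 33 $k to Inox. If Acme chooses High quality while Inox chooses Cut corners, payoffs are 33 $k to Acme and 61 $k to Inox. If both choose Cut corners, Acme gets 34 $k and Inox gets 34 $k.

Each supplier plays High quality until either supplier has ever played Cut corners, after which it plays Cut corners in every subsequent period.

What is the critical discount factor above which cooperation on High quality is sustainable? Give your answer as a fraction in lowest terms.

20/27

Under grim trigger the critical discount factor is (T−C)/(T−P) with T = 61, C = 41, P = 34.
δ* = (61−41)/(61−34) = 20/27.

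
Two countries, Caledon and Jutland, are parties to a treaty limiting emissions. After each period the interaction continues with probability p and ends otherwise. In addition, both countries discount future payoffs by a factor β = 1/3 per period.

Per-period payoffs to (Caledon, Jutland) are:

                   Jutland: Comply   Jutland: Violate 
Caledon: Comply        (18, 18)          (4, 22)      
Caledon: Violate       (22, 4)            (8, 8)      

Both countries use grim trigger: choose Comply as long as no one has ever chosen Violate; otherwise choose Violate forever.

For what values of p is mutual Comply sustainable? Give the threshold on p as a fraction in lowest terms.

Expected continuation weight on next period's payoff is β·p = 1/3·p, which plays the role of the discount factor.
Cooperation requires 1/3·p ≥ (22−18)/(22−8) = 2/7, hence p ≥ 6/7.

6/7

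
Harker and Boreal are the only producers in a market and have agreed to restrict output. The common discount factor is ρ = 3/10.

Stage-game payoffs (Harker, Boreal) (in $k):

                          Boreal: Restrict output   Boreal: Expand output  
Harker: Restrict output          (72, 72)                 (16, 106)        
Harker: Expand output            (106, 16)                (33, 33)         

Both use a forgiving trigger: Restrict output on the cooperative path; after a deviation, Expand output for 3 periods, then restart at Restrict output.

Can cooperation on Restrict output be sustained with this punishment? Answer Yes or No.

No

Comparing payoff streams over the 4 periods until play realigns: cooperate → 72(1+ρ+…+ρ^3); deviate → 106 + 33(ρ+…+ρ^3).
Cooperation is sustained iff (72−33)(ρ+…+ρ^3) ≥ 106−72.
ρ+…+ρ^3 = 3/10·(1−(3/10)^3)/(1−3/10) = 0.4170, and (106−72)/(72−33) = 0.8718.
0.4170 < 0.8718, so cooperation is not sustainable.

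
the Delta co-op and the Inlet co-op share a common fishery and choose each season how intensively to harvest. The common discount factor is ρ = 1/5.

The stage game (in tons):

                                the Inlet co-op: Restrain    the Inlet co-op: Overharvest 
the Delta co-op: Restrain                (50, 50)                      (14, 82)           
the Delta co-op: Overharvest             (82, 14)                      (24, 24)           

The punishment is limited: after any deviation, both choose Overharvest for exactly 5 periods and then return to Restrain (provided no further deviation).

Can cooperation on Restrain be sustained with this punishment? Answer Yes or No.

IC: ρ+…+ρ^5 ≥ (82−50)/(50−24) = 16/13.
At ρ = 1/5: partial sum = 0.2499 < 1.2308. Cooperation not sustainable.

No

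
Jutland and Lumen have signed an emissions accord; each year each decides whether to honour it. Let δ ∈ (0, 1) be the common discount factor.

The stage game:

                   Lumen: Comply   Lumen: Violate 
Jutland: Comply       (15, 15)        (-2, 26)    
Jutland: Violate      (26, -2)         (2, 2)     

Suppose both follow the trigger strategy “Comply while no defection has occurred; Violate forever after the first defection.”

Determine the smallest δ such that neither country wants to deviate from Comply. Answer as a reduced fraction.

Cooperation forever yields 15 each period: 15/(1−δ).
Deviating yields 26 once, then 2 forever: 26 + 2δ/(1−δ).
No profitable deviation requires 15/(1−δ) ≥ 26 + 2δ/(1−δ).
Multiplying by (1−δ): 15 ≥ 26(1−δ) + 2δ = 26 − 24δ.
So 24δ ≥ 11, i.e. δ ≥ 11/24.

11/24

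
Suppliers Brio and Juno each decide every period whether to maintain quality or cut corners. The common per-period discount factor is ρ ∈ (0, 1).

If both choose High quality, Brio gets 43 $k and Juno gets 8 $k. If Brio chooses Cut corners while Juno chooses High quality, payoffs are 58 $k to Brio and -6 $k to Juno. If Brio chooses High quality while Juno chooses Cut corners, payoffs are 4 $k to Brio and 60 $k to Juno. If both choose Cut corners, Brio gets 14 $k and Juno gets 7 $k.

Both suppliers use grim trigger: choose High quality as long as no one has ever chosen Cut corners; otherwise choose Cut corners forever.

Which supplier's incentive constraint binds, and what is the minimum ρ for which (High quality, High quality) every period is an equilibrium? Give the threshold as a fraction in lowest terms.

Brio's threshold: (58−43)/(58−14) = 15/44.
Juno's threshold: (60−8)/(60−7) = 52/53.
15/44 < 52/53, so Juno binds and ρ* = 52/53.

Juno; ρ ≥ 52/53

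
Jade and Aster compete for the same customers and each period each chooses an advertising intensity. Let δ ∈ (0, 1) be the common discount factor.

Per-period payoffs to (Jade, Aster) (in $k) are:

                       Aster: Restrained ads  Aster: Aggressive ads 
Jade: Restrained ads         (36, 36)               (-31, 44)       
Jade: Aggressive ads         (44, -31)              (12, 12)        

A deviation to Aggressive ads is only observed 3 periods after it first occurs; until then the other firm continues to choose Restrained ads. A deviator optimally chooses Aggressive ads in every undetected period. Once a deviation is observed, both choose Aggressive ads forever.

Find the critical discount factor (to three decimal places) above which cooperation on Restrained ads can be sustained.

A deviator earns 44 for 3 periods, then 12 forever; cooperating earns 36 forever. Multiplying the IC by (1−δ):
36 ≥ 44(1−δ^3) + 12δ^3, so 32·δ^3 ≥ 8 and δ^3 ≥ 1/4.
δ ≥ (1/4)^(1/3) ≈ 0.630.

0.630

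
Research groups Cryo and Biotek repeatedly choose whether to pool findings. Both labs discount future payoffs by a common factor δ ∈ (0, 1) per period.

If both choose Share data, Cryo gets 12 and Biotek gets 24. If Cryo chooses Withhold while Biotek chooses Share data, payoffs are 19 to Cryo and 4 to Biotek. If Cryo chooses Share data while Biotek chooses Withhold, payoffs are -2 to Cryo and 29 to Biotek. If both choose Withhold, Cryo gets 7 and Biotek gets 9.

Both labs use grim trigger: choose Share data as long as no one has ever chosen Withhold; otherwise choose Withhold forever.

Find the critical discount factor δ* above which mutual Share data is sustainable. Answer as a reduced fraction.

7/12

Cryo's threshold: (19−12)/(19−7) = 7/12.
Biotek's threshold: (29−24)/(29−9) = 1/4.
7/12 > 1/4, so Cryo binds and δ* = 7/12.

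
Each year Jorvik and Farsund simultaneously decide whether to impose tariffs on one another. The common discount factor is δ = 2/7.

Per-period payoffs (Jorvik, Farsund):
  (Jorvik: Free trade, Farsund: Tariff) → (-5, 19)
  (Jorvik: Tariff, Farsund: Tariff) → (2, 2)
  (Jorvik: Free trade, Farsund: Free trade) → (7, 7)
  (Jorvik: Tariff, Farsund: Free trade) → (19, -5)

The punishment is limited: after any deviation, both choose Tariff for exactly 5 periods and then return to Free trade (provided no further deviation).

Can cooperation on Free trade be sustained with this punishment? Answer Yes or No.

A one-shot deviation gives 19 now, then 2 for 5 periods, then back to 7.
Gain from deviating: (19−7) today; loss: (7−2) in each of the next 5 periods.
No-deviation condition: (7−2)(δ+…+δ^5) ≥ 19−7, i.e. δ+…+δ^5 ≥ 12/5.
At δ = 2/7: δ+…+δ^5 = 0.3992 < 2.4000.
So cooperation is not sustainable.

No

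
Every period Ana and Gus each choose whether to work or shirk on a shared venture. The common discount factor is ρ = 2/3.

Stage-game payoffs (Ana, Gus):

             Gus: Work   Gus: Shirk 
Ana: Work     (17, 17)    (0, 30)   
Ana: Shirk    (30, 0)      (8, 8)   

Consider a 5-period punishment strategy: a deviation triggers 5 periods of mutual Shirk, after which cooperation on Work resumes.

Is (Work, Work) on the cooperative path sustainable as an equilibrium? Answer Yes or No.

IC: ρ+…+ρ^5 ≥ (30−17)/(17−8) = 13/9.
At ρ = 2/3: partial sum = 1.7366 ≥ 1.4444. Cooperation sustainable.

Yes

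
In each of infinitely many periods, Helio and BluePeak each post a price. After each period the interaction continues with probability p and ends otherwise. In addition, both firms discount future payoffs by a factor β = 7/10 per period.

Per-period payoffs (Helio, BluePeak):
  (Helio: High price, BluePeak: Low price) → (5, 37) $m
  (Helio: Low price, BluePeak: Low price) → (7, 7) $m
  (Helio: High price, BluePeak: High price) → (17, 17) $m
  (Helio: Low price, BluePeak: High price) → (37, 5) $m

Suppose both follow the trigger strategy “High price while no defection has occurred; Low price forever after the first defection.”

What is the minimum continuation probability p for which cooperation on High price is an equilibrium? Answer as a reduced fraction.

Expected continuation weight on next period's payoff is β·p = 7/10·p, which plays the role of the discount factor.
Cooperation requires 7/10·p ≥ (37−17)/(37−7) = 2/3, hence p ≥ 20/21.

20/21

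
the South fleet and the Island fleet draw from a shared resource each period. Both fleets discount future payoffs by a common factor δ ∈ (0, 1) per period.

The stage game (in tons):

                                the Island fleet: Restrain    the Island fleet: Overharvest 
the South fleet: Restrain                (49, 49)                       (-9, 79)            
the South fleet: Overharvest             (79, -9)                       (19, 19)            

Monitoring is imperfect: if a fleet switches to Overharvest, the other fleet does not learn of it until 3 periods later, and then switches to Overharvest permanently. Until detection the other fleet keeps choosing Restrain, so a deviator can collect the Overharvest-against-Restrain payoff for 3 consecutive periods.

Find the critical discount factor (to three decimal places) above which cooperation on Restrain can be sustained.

0.794

Deviating for the 3 undetected periods gains 79−49 = 30 per period over cooperation, then loses 49−19 = 30 per period forever once punishment starts.
Gain: 30(1 + δ + … + δ^2); loss: 30·δ^3/(1−δ).
No profitable deviation ⇔ 30(1−δ^3) ≤ 30·δ^3, i.e. δ^3 ≥ 30/(30+30) = 1/2.
Hence δ ≥ (1/2)^(1/3) ≈ 0.794.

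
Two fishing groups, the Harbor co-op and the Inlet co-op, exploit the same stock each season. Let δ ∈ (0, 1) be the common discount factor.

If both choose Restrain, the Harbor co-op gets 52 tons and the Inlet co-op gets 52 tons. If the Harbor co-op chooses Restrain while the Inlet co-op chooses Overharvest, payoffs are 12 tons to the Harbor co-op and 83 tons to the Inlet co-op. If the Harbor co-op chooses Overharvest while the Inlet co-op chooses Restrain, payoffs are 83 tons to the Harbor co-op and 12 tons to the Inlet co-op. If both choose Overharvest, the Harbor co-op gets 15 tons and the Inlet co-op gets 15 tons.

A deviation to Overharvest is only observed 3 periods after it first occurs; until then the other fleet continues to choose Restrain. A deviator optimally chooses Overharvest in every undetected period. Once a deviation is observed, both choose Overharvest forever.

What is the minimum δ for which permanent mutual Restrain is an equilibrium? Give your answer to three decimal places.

The best deviation is to choose Overharvest for all 3 undetected periods, earning 83 each, then 15 forever once detected.
Deviation value: 83(1−δ^3)/(1−δ) + 15δ^3/(1−δ); cooperation value: 52/(1−δ).
IC: 52 ≥ 83(1−δ^3) + 15δ^3 = 83 − 68δ^3.
So δ^3 ≥ 31/68, giving δ ≥ (31/68)^(1/3) ≈ 0.770.

0.770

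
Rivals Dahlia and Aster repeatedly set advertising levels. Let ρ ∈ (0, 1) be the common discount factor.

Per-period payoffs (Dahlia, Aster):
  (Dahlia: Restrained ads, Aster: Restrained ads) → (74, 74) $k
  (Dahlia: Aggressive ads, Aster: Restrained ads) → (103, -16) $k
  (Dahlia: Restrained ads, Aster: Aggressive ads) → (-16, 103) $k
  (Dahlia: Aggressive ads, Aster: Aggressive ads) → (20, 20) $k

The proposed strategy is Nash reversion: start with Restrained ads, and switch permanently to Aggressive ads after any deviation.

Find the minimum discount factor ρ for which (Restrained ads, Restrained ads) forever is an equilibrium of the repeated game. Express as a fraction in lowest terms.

29/83

One-period gain from deviating is 103 − 74 = 29. The loss is 74 − 20 = 54 in every subsequent period, with present value 54·ρ/(1−ρ).
Deviation is unprofitable when 54·ρ/(1−ρ) ≥ 29, i.e. ρ/(1−ρ) ≥ 29/54.
Equivalently ρ ≥ 29/(29+54) = 29/83.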